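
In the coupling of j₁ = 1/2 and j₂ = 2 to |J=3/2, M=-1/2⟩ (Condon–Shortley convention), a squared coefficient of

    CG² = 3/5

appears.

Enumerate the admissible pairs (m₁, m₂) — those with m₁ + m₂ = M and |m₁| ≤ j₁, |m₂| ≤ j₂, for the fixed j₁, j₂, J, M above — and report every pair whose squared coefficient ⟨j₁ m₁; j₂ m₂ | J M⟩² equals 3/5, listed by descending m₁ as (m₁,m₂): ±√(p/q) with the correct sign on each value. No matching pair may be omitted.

Admissible pairs with m₁+m₂ = M = -1/2: (-1/2,0), (1/2,-1)
  (m₁,m₂)=(1/2,-1): CG² = 3/5, CG = +√(3/5)   ← matches the target
  (m₁,m₂)=(-1/2,0): CG² = 2/5, CG = −√(2/5)
Pairs with CG² = 3/5: (1/2,-1): +√(3/5)

(1/2,-1): +√(3/5)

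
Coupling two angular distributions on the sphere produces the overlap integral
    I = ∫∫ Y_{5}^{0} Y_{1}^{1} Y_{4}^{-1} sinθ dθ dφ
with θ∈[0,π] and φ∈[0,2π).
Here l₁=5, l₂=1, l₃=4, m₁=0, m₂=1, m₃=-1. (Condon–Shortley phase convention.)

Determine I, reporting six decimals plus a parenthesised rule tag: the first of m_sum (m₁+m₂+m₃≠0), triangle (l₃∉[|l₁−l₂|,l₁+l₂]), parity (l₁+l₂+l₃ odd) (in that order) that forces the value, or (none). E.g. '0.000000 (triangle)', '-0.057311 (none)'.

Checks pass: Σm=0; 10 even; l₃=4∈[4,6].
(2·5+1)(2·1+1)(2·4+1) = 297
Δ: 2! 8! 0! / 11! → 1/495
sum: t=1:−1/576 = -1/576
3j²(5 1 4; 0 0 0) = Δ·Π!·Σ² = 5/99  (sign -1)
sum: t=2:+1/1440 = 1/1440
3j²(5 1 4; 0 1 -1) = Δ·Π!·Σ² = 2/99  (sign -1)
combine: 4πI² = 297·5/99·2/99 = 10/33
take √, sign +1: I = 0.15528807
No selection rule forces the value: the integral is nonzero (none).

0.155288 (none)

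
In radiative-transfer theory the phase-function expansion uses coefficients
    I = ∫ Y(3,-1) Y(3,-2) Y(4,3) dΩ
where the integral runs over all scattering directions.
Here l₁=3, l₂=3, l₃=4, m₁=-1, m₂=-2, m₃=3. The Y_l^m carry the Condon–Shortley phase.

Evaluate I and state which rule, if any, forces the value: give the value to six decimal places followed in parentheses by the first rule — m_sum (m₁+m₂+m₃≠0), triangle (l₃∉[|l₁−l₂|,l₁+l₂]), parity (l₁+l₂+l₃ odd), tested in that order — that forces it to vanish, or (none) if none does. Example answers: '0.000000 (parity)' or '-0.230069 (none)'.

-0.095955 (none)

Checks pass: Σm=0; 10 even; l₃=4∈[0,6].
(2·3+1)(2·3+1)(2·4+1) = 441
Δ: 2! 4! 4! / 11! → 1/34650
sum: t=0:+1/72 t=1:−1/16 t=2:+1/72 = -5/144
3j²(3 3 4; 0 0 0) = Δ·Π!·Σ² = 2/77  (sign -1)
sum: t=0:+1/288 t=1:−1/144 = -1/288
3j²(3 3 4; -1 -2 3) = Δ·Π!·Σ² = 1/99  (sign +1)
combine: 4πI² = 441·2/77·1/99 = 14/121
take √, sign -1: I = -0.09595473
No selection rule forces the value: the integral is nonzero (none).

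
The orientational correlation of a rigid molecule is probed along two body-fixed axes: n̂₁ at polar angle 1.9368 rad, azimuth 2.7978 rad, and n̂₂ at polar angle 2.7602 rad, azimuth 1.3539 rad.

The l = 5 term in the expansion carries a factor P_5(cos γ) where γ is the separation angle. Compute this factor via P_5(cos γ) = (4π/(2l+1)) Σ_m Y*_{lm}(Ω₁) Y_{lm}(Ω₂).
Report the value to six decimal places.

Addition theorem: P_5(cos γ) = (4π/11) Σ_m Y*_{lm}(Ω₁) Y_{lm}(Ω₂), m = −5…5:
  term(m=-5) = +0.000648+0.000880i   from Y*(Ω₁)=+0.048640+0.325871i, Y(Ω₂)=+0.002931-0.001550i
  term(m=-4) = +0.009125-0.005075i   from Y*(Ω₁)=-0.077623+0.391718i, Y(Ω₂)=-0.016909-0.019944i
  term(m=-3) = -0.001926-0.004812i   from Y*(Ω₁)=-0.022098+0.036913i, Y(Ω₂)=-0.072974+0.095855i
  term(m=-2) = +0.108835-0.028230i   from Y*(Ω₁)=+0.251648-0.206675i, Y(Ω₂)=+0.313298+0.145126i
  term(m=-1) = -0.009158-0.071781i   from Y*(Ω₁)=+0.126325-0.045226i, Y(Ω₂)=+0.116058-0.526670i
  term(m=+0) = +0.046587+0.000000i   from Y*(Ω₁)=-0.295819-0.000000i, Y(Ω₂)=-0.157484+0.000000i
  term(m=+1) = -0.009158+0.071781i   from Y*(Ω₁)=-0.126325-0.045226i, Y(Ω₂)=-0.116058-0.526670i
  term(m=+2) = +0.108835+0.028230i   from Y*(Ω₁)=+0.251648+0.206675i, Y(Ω₂)=+0.313298-0.145126i
  term(m=+3) = -0.001926+0.004812i   from Y*(Ω₁)=+0.022098+0.036913i, Y(Ω₂)=+0.072974+0.095855i
  term(m=+4) = +0.009125+0.005075i   from Y*(Ω₁)=-0.077623-0.391718i, Y(Ω₂)=-0.016909+0.019944i
  term(m=+5) = +0.000648-0.000880i   from Y*(Ω₁)=-0.048640+0.325871i, Y(Ω₂)=-0.002931-0.001550i
Total Σ_m = +0.261634-0.000000i. Multiply by 1.142397: +0.298890-0.000000i. P_5(cos γ) = 0.298890

0.298890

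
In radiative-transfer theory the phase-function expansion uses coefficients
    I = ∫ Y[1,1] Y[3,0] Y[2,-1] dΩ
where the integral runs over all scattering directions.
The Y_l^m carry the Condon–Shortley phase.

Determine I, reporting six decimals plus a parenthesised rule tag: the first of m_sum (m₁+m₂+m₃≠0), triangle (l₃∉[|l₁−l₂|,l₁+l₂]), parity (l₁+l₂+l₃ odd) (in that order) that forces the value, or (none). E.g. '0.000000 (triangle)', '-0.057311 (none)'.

Rules hold: Σm=0, L=6 even, 2≤2≤4.
N = 3·7·5 = 105
Δ = 2!·0!·4!/7! = 1/105
Racah Σ t=1..1: t=1:−1/4 = -1/4
⇒ 3j(1 3 2; 0 0 0)² = 3/35, sgn -1
Racah Σ t=0..0: t=0:+1/12 = 1/12
⇒ 3j(1 3 2; 1 0 -1)² = 1/35, sgn -1
4πI² = N·(3j₀)²·(3jₘ)² = 9/35
I = +1·√(0.257143/4π) = 0.14304817
No selection rule forces the value: the integral is nonzero (none).

0.143048 (none)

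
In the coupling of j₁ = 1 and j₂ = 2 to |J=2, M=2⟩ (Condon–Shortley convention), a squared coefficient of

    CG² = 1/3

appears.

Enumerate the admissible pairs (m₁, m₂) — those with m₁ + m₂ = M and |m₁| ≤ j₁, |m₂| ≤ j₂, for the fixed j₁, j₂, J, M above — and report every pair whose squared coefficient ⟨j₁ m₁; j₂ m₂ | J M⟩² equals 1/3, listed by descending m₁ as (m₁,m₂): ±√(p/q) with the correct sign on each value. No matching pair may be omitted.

Admissible pairs with m₁+m₂ = M = 2: (0,2), (1,1)
  (m₁,m₂)=(1,1): CG² = 1/3, CG = +√(1/3)   ← matches the target
  (m₁,m₂)=(0,2): CG² = 2/3, CG = −√(2/3)
Pairs with CG² = 1/3: (1,1): +√(1/3)

(1,1): +√(1/3)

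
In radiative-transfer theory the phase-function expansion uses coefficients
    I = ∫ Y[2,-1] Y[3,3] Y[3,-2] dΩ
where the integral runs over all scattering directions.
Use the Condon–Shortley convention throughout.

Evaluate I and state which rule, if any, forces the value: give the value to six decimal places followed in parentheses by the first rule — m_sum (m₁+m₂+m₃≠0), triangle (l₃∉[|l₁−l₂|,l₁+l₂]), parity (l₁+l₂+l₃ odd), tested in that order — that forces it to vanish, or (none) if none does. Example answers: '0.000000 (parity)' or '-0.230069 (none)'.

-0.210261 (none)

Rules hold: Σm=0, L=8 even, 1≤3≤5.
N = 5·7·7 = 245
Δ = 2!·2!·4!/9! = 1/3780
Racah Σ t=0..2: t=0:+1/24 t=1:−1/4 t=2:+1/24 = -1/6
⇒ 3j(2 3 3; 0 0 0)² = 4/105, sgn +1
Racah Σ t=2..2: t=2:+1/48 = 1/48
⇒ 3j(2 3 3; -1 3 -2)² = 5/84, sgn -1
4πI² = N·(3j₀)²·(3jₘ)² = 5/9
I = -1·√(0.555556/4π) = -0.21026104
No selection rule forces the value: the integral is nonzero (none).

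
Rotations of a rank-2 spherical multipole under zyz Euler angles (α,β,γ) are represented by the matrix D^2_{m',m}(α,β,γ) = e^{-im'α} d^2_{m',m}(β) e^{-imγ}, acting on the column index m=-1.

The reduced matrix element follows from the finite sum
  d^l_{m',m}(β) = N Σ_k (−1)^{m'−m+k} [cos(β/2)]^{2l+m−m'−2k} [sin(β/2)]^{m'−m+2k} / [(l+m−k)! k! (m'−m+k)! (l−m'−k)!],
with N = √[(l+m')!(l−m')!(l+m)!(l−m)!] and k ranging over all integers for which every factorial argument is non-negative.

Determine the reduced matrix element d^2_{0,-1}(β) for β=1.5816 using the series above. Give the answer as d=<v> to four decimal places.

d=0.0132

d^2_{0,-1}(β=1.5816) via the finite sum:
c=cos(1.581600/2)=0.703277, s=sin(1.581600/2)=0.710916; N=√[2·2·1·6]=4.898979
Admissible k: 0..1 (factorial args all ≥0)
  k=0: (−1)^1·4.8990/(2)·0.7033^3·0.7109^1 = -0.605721
  k=1: (−1)^2·4.8990/(2)·0.7033^1·0.7109^3 = +0.618952
d^2_{0,-1}(1.5816) = -0.605721 +0.618952 = +0.013231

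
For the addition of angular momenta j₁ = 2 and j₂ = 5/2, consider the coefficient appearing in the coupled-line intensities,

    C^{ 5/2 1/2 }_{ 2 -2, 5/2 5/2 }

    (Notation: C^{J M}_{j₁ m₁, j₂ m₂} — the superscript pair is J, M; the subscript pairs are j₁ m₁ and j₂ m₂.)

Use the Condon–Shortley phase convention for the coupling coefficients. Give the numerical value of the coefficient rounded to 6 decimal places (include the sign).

√[6·2!2!3!/8! · 0!4!5!0!3!2!] = √(864/7)
  +(−1)^2/∏(2,0,2,3,0,0)! = 1/24  (running 1/24)
⟨..|..⟩ = √(864/7)·(1/24) = +0.462910

+√(3/14) = +0.462910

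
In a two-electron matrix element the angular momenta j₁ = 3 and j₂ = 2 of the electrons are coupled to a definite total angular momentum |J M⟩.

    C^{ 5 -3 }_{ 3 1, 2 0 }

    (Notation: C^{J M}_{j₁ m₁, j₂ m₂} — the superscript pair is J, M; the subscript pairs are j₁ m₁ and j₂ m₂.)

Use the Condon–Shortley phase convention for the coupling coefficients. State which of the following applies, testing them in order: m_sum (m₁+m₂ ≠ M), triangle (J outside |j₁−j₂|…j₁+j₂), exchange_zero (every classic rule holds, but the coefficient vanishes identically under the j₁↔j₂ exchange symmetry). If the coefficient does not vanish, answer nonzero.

m_sum

m-sum: m₁+m₂ = 1+0 = 1, M = -3  ✗ ⇒ coefficient is 0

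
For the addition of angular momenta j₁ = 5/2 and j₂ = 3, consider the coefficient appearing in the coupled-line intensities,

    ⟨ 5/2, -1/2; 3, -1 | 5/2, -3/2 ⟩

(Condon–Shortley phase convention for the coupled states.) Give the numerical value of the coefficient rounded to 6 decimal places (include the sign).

-0.169031  (= −√(1/35))

triangle: 3!×2!×3!/9! = 72/362880
(j±m)!: 2!×3!×2!×4!×1!×4! = 13824
prefactor² = (2J+1)×Δ×N² = 576/35
  k=1: −1/(1!×2!×2!×1!×0!×2!) = -1/8
  k=2: +1/(2!×1!×1!×0!×1!×3!) = 1/12
Σ = -1/24  ⇒  CG² = 576/35×(-1/24)² = 1/35
CG = −√(1/35) = -0.169031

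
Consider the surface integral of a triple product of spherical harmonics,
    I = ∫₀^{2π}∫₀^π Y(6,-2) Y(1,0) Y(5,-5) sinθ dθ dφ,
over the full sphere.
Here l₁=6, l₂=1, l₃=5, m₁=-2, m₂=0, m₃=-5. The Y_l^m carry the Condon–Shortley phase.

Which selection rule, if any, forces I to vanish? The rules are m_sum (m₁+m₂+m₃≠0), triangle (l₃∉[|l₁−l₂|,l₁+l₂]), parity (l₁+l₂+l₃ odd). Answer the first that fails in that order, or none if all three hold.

m_sum

m₁+m₂+m₃ = -2 + 0 − 5 = -7  ✗
triangle: |6−1|=5 ≤ l₃=5 ≤ 6+1=7
parity: l₁+l₂+l₃ = 12 is even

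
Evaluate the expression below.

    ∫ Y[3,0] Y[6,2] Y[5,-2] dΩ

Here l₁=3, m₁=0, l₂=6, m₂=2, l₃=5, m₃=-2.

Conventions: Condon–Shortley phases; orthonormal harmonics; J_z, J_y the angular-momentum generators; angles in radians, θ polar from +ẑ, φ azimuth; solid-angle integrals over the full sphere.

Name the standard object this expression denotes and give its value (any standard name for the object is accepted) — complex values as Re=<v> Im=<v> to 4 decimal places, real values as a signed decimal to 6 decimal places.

Gaunt coefficient, +0.058844

This is a Gaunt coefficient — the integral of a triple product of spherical harmonics over the sphere.
Rules hold: Σm=0, L=14 even, 3≤5≤9.
N = 7·13·11 = 1001
Δ = 4!·2!·8!/15! = 1/675675
Racah Σ t=1..3: t=1:−1/8640 t=2:+1/2304 t=3:−1/8640 = 7/34560
⇒ 3j(3 6 5; 0 0 0)² = 7/429, sgn -1
Racah Σ t=1..3: t=1:−1/60480 t=2:+1/5760 t=3:−1/8640 = 1/24192
⇒ 3j(3 6 5; 0 2 -2)² = 8/3003, sgn -1
4πI² = N·(3j₀)²·(3jₘ)² = 56/1287
I = +1·√(0.043512/4π) = 0.05884368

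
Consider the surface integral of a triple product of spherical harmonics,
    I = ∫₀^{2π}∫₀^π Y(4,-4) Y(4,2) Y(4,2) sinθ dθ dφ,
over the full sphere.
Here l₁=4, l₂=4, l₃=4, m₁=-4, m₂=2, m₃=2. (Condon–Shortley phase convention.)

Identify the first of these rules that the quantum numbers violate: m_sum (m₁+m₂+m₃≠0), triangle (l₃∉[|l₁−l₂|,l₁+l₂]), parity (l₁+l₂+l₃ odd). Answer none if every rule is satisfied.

none

m₁+m₂+m₃ = -4 + 2 + 2 = 0  ✓
triangle: |4−4|=0 ≤ l₃=4 ≤ 4+4=8  ✓
parity: l₁+l₂+l₃ = 12 is even  ✓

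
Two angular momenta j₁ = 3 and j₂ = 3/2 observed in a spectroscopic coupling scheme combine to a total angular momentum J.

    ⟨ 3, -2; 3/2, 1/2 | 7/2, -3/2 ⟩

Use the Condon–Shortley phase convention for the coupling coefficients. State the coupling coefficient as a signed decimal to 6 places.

√[8·1!5!2!/9! · 1!5!2!1!2!5!] = √(6400/21)
  +(−1)^0/∏(0,1,5,2,0,0)! = 1/240  (running 1/240)
  +(−1)^1/∏(1,0,4,1,1,1)! = -1/24  (running -3/80)
⟨..|..⟩ = √(6400/21)·(-3/80) = -0.654654

-0.654654  (= −√(3/7))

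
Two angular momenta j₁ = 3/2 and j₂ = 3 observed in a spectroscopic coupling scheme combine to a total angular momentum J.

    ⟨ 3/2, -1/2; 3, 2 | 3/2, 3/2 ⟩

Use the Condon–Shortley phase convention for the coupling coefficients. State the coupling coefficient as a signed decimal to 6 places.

+0.534522  (= +√(2/7))

triangle: 3!·0!·3!/7! = 36/5040
(j±m)!: 1!·2!·5!·1!·3!·0! = 1440
prefactor² = (2J+1)·Δ·N² = 288/7
  k=2: +1/(2!·1!·0!·3!·0!·0!) = 1/12
Σ = 1/12  ⇒  CG² = 288/7·(1/12)² = 2/7
CG = +√(2/7) = +0.534522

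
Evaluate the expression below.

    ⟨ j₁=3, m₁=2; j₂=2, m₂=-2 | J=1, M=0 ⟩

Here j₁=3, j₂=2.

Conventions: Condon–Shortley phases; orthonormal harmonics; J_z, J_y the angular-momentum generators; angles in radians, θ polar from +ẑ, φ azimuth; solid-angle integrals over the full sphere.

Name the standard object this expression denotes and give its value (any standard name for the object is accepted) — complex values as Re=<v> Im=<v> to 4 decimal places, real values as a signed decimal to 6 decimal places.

This is a Clebsch–Gordan (vector-coupling) coefficient.
√[3·4!2!0!/7! · 5!1!0!4!1!1!] = √(576/7)
  +(−1)^0/∏(0,4,1,0,1,0)! = 1/24  (running 1/24)
⟨..|..⟩ = √(576/7)·(1/24) = +0.377964

Clebsch–Gordan coefficient, +√(1/7) ≈ +0.377964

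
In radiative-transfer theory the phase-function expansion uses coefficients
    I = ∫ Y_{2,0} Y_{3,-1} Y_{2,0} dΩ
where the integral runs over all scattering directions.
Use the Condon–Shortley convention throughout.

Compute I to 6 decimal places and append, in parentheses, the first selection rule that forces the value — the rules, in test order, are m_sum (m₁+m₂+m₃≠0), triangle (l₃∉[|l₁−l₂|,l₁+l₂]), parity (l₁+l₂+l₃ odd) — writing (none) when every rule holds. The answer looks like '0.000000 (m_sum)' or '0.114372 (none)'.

Σmᵢ = -1 ≠ 0, so the φ-integral vanishes; I = 0

0.000000 (m_sum)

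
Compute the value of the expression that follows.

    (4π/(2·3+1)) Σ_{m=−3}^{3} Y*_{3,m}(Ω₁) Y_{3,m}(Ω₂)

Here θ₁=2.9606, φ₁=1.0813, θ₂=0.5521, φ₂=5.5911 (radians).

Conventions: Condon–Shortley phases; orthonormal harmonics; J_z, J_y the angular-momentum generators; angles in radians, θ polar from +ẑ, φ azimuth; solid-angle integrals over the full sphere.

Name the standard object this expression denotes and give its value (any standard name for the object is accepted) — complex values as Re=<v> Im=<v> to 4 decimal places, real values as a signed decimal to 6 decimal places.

Legendre polynomial (addition theorem), -0.286107

This sum is the spherical-harmonic addition theorem: it equals the Legendre polynomial P_l(cos γ) of the angle γ between the two directions.
Expand P_3 via completeness: Σ_{m} conj(Y_{3,m}) at Ω₁ times Y_{3,m} at Ω₂ —
  m=-3: Y*=-0.00242 - 0.00025j  Y=-0.02915 + 0.05267j  product 0.00008 - 0.00012j
  m=-2: Y*=0.01817 - 0.02703j  Y=0.04441 + 0.23520j  product 0.00717 + 0.00307j
  m=-1: Y*=0.10498 + 0.19705j  Y=0.34252 + 0.28389j  product -0.01999 + 0.09730j
  m=+0: Y*=-0.67469 + 0.00000j  Y=0.19846 + 0.00000j  product -0.13390 + 0.00000j
  m=+1: Y*=-0.10498 + 0.19705j  Y=-0.34252 + 0.28389j  product -0.01999 - 0.09730j
  m=+2: Y*=0.01817 + 0.02703j  Y=0.04441 - 0.23520j  product 0.00717 - 0.00307j
  m=+3: Y*=0.00242 - 0.00025j  Y=0.02915 + 0.05267j  product 0.00008 + 0.00012j
Accumulated sum -0.15937 - 0.00000j; after 4π/(2l+1) scaling, -0.28611 - 0.00000j ⇒ P_3 = -0.286107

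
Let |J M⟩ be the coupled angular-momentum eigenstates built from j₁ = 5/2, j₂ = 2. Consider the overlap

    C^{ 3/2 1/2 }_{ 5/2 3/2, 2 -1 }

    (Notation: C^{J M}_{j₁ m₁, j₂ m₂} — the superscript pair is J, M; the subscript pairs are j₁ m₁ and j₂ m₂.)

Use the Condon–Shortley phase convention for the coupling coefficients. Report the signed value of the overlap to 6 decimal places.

triangle: 3!×2!×1!/7! = 12/5040
(j±m)!: 4!×1!×1!×3!×2!×1! = 288
prefactor² = (2J+1)×Δ×N² = 96/35
  k=0: +1/(0!×3!×1!×1!×1!×0!) = 1/6
  k=1: −1/(1!×2!×0!×0!×2!×1!) = -1/4
Σ = -1/12  ⇒  CG² = 96/35×(-1/12)² = 2/105
CG = −√(2/105) = -0.138013

-0.138013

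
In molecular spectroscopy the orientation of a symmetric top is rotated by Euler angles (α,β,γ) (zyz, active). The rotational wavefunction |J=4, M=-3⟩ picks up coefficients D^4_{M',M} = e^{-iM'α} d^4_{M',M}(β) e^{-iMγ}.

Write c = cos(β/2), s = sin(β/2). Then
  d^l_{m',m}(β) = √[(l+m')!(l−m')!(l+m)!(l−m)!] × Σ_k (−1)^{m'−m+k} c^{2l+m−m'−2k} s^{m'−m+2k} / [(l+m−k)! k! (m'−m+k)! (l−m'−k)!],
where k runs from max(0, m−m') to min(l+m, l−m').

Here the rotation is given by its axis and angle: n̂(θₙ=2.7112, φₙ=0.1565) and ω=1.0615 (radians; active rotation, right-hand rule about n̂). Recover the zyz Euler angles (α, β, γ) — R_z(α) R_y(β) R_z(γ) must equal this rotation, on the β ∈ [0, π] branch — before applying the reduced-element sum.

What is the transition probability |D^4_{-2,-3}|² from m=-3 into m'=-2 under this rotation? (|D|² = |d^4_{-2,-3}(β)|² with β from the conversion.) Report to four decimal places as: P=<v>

P=0.3355

Axis–angle → zyz. n̂ = (sinθₙcosφₙ, sinθₙsinφₙ, cosθₙ) = (+0.412129, +0.065030, -0.908802), ω = 1.0615.
R = I cosω + sinω [n̂]ₓ + (1−cosω) n̂n̂ᵀ gives
  R = [+0.574600, +0.807198, -0.135153; -0.779730, +0.489730, -0.390109; -0.248707, +0.329540, +0.910796]
β = atan2(√(R₁₃²+R₂₃²), R₃₃) = 0.425589; α = atan2(R₂₃, R₁₃) mod 2π = 4.378881; γ = atan2(R₃₂, −R₃₁) mod 2π = 0.924288
D^4_{-2,-3}(4.3789,0.4256,0.9243) = e^{-i·-2·4.3789}·d^4_{-2,-3}(0.4256)·e^{-i·-3·0.9243}. Compute d first:
c=cos(0.425589/2)=0.977445, s=sin(0.425589/2)=0.211192; N=√[2·720·1·5040]=2693.993318
The bounds max(0,m−m')=0 and min(l+m,l−m')=1 give 2 terms
  k=0: (−1)^1·2693.9933/(720)·0.9774^7·0.2112^1 = -0.673577
  k=1: (−1)^2·2693.9933/(240)·0.9774^5·0.2112^3 = +0.094337
d^4_{-2,-3}(0.4256) = -0.673577 +0.094337 = -0.579240
|D^4_{-2,-3}|² = |d^4_{-2,-3}(β)|² = (-0.579240)² = 0.335519 (the z-rotation phases have unit modulus)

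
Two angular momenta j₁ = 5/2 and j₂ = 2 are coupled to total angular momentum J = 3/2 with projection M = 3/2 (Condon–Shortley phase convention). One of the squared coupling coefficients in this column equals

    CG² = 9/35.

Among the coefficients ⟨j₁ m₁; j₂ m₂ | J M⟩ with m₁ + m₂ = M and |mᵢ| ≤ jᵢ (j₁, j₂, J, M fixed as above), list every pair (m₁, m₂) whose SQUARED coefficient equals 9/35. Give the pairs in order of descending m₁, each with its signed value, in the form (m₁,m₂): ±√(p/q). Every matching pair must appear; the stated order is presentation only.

Admissible pairs with m₁+m₂ = M = 3/2: (-1/2,2), (1/2,1), (3/2,0), (5/2,-1)
  (m₁,m₂)=(5/2,-1): CG² = 2/7, CG = +√(2/7)
  (m₁,m₂)=(3/2,0): CG² = 12/35, CG = −√(12/35)
  (m₁,m₂)=(1/2,1): CG² = 9/35, CG = +√(9/35)   ← matches the target
  (m₁,m₂)=(-1/2,2): CG² = 4/35, CG = −√(4/35)
Pairs with CG² = 9/35: (1/2,1): +√(9/35)

(1/2,1): +√(9/35)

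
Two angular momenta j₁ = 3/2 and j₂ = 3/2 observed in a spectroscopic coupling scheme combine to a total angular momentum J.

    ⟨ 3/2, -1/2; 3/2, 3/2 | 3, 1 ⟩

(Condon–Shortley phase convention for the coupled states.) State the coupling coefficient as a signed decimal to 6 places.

+0.447214

triangle: 0!*3!*3!/7! = 36/5040
(j±m)!: 1!*2!*3!*0!*4!*2! = 576
prefactor² = (2J+1)*Δ*N² = 144/5
  k=0: +1/(0!*0!*2!*3!*1!*0!) = 1/12
Σ = 1/12  ⇒  CG² = 144/5*(1/12)² = 1/5
CG = +√(1/5) = +0.447214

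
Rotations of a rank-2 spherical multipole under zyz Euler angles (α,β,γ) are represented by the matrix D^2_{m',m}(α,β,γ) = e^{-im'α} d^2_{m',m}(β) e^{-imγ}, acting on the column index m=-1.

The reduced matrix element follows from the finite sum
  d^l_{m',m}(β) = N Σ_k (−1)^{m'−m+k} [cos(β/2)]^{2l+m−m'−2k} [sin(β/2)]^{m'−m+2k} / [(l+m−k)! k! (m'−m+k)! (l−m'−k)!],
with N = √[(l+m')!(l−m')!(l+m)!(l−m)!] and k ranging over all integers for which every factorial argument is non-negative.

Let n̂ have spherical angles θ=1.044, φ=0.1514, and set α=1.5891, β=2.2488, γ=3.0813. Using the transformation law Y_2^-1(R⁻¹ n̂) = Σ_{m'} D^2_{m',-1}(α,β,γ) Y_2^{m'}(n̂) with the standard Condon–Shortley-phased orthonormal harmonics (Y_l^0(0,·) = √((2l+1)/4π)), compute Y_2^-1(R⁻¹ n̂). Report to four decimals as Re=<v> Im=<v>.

Re=-0.0718 Im=0.1542

Need the full column D^2_{m',-1} for m'=−2..2 at α=1.5891, β=2.2488, γ=3.0813.
cos(β/2)=0.431718, sin(β/2)=0.902009
d^2_{-2,-1}: single k=1 term ⇒ +0.145158;  D = +0.145117-0.003438i
d^2_{-1,-1}: k∈[0..1] ⇒ +0.034738 -0.454928 = -0.420190;  D = +0.017638+0.419820i
d^2_{0,-1}: k∈[0..1] ⇒ -0.177781 +0.776082 = +0.598301;  D = -0.597214+0.036051i
d^2_{1,-1}: k∈[0..1] ⇒ +0.454928 -0.661977 = -0.207049;  D = -0.016257-0.206410i
d^2_{2,-1}: single k=0 term ⇒ -0.633669;  D = -0.630696+0.061306i
Y_2^{m'}(θ=1.044,φ=0.1514) and Σ D·Y over m':
  (+0.1451-0.0034i)·(+0.2755-0.0861i)  (+0.0176+0.4198i)·(+0.3319-0.0506i)  (-0.5972+0.0361i)·(-0.0762+0.0000i)  (-0.0163-0.2064i)·(-0.3319-0.0506i)  (-0.6307+0.0613i)·(+0.2755+0.0861i)
Y_2^-1(R⁻¹ n̂) = -0.071772+0.154204i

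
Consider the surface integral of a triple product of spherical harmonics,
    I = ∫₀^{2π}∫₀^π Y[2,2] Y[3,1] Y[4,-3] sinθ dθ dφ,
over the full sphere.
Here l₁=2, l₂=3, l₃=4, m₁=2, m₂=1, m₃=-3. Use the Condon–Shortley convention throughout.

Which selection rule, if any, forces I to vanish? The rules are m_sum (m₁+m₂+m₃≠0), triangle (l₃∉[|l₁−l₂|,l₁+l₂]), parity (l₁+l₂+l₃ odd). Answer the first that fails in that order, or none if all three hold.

m₁+m₂+m₃ = 2 + 1 − 3 = 0  ✓
triangle: |2−3|=1 ≤ l₃=4 ≤ 2+3=5  ✓
parity: l₁+l₂+l₃ = 9 is odd  ✗

parity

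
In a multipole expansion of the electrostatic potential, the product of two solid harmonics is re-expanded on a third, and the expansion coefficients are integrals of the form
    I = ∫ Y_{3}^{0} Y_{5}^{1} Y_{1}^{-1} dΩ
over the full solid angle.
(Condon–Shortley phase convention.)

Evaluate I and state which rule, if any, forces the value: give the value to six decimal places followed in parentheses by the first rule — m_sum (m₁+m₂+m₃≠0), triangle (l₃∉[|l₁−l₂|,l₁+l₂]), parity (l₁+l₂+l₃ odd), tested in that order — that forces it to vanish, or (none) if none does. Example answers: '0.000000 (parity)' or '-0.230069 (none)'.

0.000000 (triangle)

triangle: need 2≤l₃≤8, have 1; I=0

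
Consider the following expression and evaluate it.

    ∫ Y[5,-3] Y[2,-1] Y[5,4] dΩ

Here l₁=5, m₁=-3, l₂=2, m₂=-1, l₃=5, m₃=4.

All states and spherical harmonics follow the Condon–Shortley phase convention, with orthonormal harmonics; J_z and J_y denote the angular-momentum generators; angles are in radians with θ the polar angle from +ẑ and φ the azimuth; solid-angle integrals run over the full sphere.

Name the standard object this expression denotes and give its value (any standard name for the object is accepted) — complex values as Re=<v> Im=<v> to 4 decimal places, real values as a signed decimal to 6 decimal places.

Gaunt coefficient, +0.196098

This is a Gaunt coefficient — the integral of a triple product of spherical harmonics over the sphere.
m-sum 0 ✓  L=12 even ✓  3≤5≤7 ✓
Π(2lᵢ+1) = 11×5×11 = 605
triangle coeff Δ(5,2,5) = 1/38610
Σ_t [0,2]: t=0:+1/2880 t=1:−1/576 t=2:+1/2880 = -1/960
(3j)²=10/429 [(5 2 5; 0 0 0)], sign=+1
Σ_t [0,1]: t=0:+1/80640 t=1:−1/10080 = -1/11520
(3j)²=49/1430 [(5 2 5; -3 -1 4)], sign=+1
⇒ 4πI² = 245/507
I = (+1)√(245/507/(4π)) = 0.19609844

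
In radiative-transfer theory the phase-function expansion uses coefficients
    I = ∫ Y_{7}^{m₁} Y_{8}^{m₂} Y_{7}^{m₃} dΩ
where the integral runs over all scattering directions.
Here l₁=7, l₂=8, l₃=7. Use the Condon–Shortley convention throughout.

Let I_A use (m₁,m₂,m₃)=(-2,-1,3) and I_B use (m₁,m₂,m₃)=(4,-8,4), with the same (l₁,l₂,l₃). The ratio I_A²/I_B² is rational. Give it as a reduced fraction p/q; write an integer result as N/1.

2/715

Same 7,8,7: normalisation and zero-m 3j drop out of the ratio.
A: Δ: 8! 6! 8! / 23! → 1/22086194130; sum: t=3:−1/298598400 t=4:+1/49766400 t=5:−1/49766400 t=6:+1/261273600 t=7:−1/9754214400 = 11/29262643200; 3j²(7 8 7; -2 -1 3) = Δ·Π!·Σ² = 30/676039  (sign +1)
B: Δ: 8! 6! 8! / 23! → 1/22086194130; sum: t=0:+1/58525286400 = 1/58525286400; 3j²(7 8 7; 4 -8 4) = Δ·Π!·Σ² = 825/52003  (sign -1)
I_A²/I_B² = (30/676039)/(825/52003) = 2/715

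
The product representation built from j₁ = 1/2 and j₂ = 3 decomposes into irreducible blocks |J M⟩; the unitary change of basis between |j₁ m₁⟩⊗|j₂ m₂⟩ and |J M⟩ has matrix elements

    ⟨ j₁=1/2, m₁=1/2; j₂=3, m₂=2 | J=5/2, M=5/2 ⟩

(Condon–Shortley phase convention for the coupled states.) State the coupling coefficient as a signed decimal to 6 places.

+√(1/7) ≈ +0.377964

triangle: 1!×0!×5!/7! = 120/5040
(j±m)!: 1!×0!×5!×1!×5!×0! = 14400
prefactor² = (2J+1)×Δ×N² = 14400/7
  k=0: +1/(0!×1!×0!×5!×0!×0!) = 1/120
Σ = 1/120  ⇒  CG² = 14400/7×(1/120)² = 1/7
CG = +√(1/7) = +0.377964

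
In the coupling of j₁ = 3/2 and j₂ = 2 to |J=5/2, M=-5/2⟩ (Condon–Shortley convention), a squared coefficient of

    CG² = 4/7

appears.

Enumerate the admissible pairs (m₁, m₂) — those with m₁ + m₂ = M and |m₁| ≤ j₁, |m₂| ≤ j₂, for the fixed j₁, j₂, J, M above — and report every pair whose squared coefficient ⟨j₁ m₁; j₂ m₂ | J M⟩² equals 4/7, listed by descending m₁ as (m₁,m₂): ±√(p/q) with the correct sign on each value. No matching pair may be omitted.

Admissible pairs with m₁+m₂ = M = -5/2: (-3/2,-1), (-1/2,-2)
  (m₁,m₂)=(-1/2,-2): CG² = 4/7, CG = +√(4/7)   ← matches the target
  (m₁,m₂)=(-3/2,-1): CG² = 3/7, CG = −√(3/7)
Pairs with CG² = 4/7: (-1/2,-2): +√(4/7)

(-1/2,-2): +√(4/7)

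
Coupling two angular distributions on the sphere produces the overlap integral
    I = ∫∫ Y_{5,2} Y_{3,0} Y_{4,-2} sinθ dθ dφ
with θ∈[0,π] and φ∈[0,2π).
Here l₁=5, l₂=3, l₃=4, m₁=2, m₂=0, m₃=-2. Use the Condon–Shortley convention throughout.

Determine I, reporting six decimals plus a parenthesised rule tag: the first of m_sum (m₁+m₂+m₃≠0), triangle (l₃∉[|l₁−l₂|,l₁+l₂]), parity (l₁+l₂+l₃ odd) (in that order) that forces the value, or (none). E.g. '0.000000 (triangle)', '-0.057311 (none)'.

Rules hold: Σm=0, L=12 even, 2≤4≤8.
N = 11·7·9 = 693
Δ = 4!·6!·2!/13! = 1/180180
Racah Σ t=1..3: t=1:−1/576 t=2:+1/144 t=3:−1/576 = 1/288
⇒ 3j(5 3 4; 0 0 0)² = 20/1001, sgn +1
Racah Σ t=1..3: t=1:−1/576 t=2:+1/480 t=3:−1/8640 = 1/4320
⇒ 3j(5 3 4; 2 0 -2)² = 1/2145, sgn +1
4πI² = N·(3j₀)²·(3jₘ)² = 12/1859
I = +1·√(0.00645508/4π) = 0.02266449
No selection rule forces the value: the integral is nonzero (none).

0.022664 (none)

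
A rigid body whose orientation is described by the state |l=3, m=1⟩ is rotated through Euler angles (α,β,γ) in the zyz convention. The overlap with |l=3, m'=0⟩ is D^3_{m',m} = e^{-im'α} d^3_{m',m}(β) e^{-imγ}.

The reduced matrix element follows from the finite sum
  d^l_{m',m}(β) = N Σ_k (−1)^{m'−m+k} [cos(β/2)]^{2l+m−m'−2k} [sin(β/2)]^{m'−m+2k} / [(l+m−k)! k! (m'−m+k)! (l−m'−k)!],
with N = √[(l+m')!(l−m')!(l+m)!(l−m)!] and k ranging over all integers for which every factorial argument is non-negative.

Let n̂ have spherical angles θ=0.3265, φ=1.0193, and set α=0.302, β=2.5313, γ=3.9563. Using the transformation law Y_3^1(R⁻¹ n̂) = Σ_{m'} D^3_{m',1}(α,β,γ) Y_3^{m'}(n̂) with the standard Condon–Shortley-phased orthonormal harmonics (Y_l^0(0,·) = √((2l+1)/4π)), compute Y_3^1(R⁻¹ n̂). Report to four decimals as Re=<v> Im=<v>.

Re=-0.1185 Im=0.2283

Need the full column D^3_{m',1} for m'=−3..3 at α=0.3020, β=2.5313, γ=3.9563.
cos(β/2)=0.300433, sin(β/2)=0.953803
d^3_{-3,1}: single k=4 term ⇒ +0.289318;  D = -0.288113-0.026376i
d^3_{-2,1}: k∈[3..4] ⇒ +0.148815 -0.749964 = -0.601149;  D = +0.587854-0.125731i
d^3_{-1,1}: k∈[2..4] ⇒ +0.044469 -0.597612 +0.752926 = +0.199783;  D = -0.174095+0.098001i
d^3_{0,1}: k∈[1..3] ⇒ +0.008087 -0.244529 +0.821545 = +0.585103;  D = -0.401428+0.425677i
d^3_{1,1}: k∈[0..2] ⇒ +0.000735 -0.059292 +0.448209 = +0.389652;  D = -0.170919+0.350165i
d^3_{2,1}: k∈[0..1] ⇒ -0.007382 +0.148815 = +0.141433;  D = -0.021428+0.139800i
d^3_{3,1}: single k=0 term ⇒ +0.028705;  D = +0.004287+0.028383i
Y_3^{m'}(θ=0.3265,φ=1.0193) and Σ D·Y over m':
  (-0.2881-0.0264i)·(-0.0137-0.0012i)  (+0.5879-0.1257i)·(-0.0449-0.0889i)  (-0.1741+0.0980i)·(+0.1893-0.3077i)  (-0.4014+0.4257i)·(+0.5251+0.0000i)  (-0.1709+0.3502i)·(-0.1893-0.3077i)  (-0.0214+0.1398i)·(-0.0449+0.0889i)  (+0.0043+0.0284i)·(+0.0137-0.0012i)
Y_3^1(R⁻¹ n̂) = -0.118504+0.228264i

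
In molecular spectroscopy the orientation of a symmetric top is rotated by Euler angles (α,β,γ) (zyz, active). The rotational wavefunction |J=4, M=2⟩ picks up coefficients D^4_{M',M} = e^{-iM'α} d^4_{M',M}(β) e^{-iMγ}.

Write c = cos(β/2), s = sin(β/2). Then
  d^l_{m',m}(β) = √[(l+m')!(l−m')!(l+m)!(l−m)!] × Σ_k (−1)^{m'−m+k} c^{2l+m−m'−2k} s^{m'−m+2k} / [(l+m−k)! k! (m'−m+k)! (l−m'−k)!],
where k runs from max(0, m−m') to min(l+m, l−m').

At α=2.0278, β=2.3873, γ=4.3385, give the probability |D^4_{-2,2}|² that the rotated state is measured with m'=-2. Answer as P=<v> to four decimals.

D^4_{-2,2}(2.0278,2.3873,4.3385) = e^{-i·-2·2.0278}·d^4_{-2,2}(2.3873)·e^{-i·2·4.3385}. Compute d first:
c=cos(2.387300/2)=0.368269, s=sin(2.387300/2)=0.929719; N=√[2·720·720·2]=1440.000000
The bounds max(0,m−m')=4 and min(l+m,l−m')=6 give 3 terms
  k=4: (−1)^0·1440.0000/(96)·0.3683^4·0.9297^4 = +0.206138
  k=5: (−1)^1·1440.0000/(120)·0.3683^2·0.9297^6 = -1.051048
  k=6: (−1)^2·1440.0000/(1440)·0.3683^0·0.9297^8 = +0.558232
d^4_{-2,2}(2.3873) = +0.206138 -1.051048 +0.558232 = -0.286677
|D^4_{-2,2}|² = |d^4_{-2,2}(β)|² = (-0.286677)² = 0.082184 (the z-rotation phases have unit modulus)

P=0.0822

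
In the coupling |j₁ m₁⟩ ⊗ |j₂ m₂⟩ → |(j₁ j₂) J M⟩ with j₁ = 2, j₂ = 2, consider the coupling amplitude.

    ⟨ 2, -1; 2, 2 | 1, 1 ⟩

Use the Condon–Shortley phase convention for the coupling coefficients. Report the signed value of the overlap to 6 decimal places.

-0.447214

√[3·3!1!1!/6! · 1!3!4!0!2!0!] = √(36/5)
  +(−1)^3/∏(3,0,0,1,1,0)! = -1/6  (running -1/6)
⟨..|..⟩ = √(36/5)·(-1/6) = -0.447214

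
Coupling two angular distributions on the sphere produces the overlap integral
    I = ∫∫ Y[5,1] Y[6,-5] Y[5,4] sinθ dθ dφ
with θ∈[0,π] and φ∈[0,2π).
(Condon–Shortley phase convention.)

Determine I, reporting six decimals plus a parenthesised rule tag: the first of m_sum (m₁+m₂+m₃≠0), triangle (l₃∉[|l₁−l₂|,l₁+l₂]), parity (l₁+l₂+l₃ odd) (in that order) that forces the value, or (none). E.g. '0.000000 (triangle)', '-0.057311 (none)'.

0.158629 (none)

Checks pass: Σm=0; 16 even; l₃=5∈[1,11].
(2·5+1)(2·6+1)(2·5+1) = 1573
Δ: 6! 4! 6! / 17! → 1/28588560
sum: t=1:−1/345600 t=2:+1/13824 t=3:−1/5184 t=4:+1/13824 t=5:−1/345600 = -7/129600
3j²(5 6 5; 0 0 0) = Δ·Π!·Σ² = 80/7293  (sign +1)
sum: t=0:+1/2073600 t=1:−1/518400 = -1/691200
3j²(5 6 5; 1 -5 4) = Δ·Π!·Σ² = 81/4420  (sign +1)
combine: 4πI² = 1573·80/7293·81/4420 = 1188/3757
take √, sign +1: I = 0.15862904
No selection rule forces the value: the integral is nonzero (none).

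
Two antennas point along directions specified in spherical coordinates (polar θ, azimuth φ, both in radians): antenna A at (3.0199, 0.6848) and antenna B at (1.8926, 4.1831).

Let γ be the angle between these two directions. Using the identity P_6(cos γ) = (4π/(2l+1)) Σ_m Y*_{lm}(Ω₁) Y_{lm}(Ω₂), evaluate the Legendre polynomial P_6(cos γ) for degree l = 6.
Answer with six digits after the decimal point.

-0.068308

Term-by-term m-sum for l=6 (normalisation 4π/13 = 0.966644):
  [-6]  conj(Y_{6,-6})(Ω₁) = -0.00000 - 0.00000j ; Y_{6,-6}(Ω₂) = 0.35193 + 0.01202j ; Δ = -0.00000 - 0.00000j
  [-5]  conj(Y_{6,-5})(Ω₁) = 0.00004 + 0.00001j ; Y_{6,-5}(Ω₂) = 0.19324 + 0.35784j ; Δ = 0.00000 + 0.00002j
  [-4]  conj(Y_{6,-4})(Ω₁) = -0.00070 + 0.00030j ; Y_{6,-4}(Ω₂) = -0.01507 + 0.02478j ; Δ = 0.00000 - 0.00002j
  [-3]  conj(Y_{6,-3})(Ω₁) = 0.00422 - 0.00803j ; Y_{6,-3}(Ω₂) = 0.33409 + 0.00570j ; Δ = 0.00145 - 0.00266j
  [-2]  conj(Y_{6,-2})(Ω₁) = 0.01467 + 0.07195j ; Y_{6,-2}(Ω₂) = 0.06757 + 0.12018j ; Δ = -0.00766 + 0.00663j
  [-1]  conj(Y_{6,-1})(Ω₁) = -0.28747 - 0.23476j ; Y_{6,-1}(Ω₂) = 0.14538 - 0.24852j ; Δ = -0.10013 + 0.03731j
  [+0]  conj(Y_{6,0})(Ω₁) = 0.86490 + 0.00000j ; Y_{6,0}(Ω₂) = 0.16417 + 0.00000j ; Δ = 0.14199 + 0.00000j
  [+1]  conj(Y_{6,1})(Ω₁) = 0.28747 - 0.23476j ; Y_{6,1}(Ω₂) = -0.14538 - 0.24852j ; Δ = -0.10013 - 0.03731j
  [+2]  conj(Y_{6,2})(Ω₁) = 0.01467 - 0.07195j ; Y_{6,2}(Ω₂) = 0.06757 - 0.12018j ; Δ = -0.00766 - 0.00663j
  [+3]  conj(Y_{6,3})(Ω₁) = -0.00422 - 0.00803j ; Y_{6,3}(Ω₂) = -0.33409 + 0.00570j ; Δ = 0.00145 + 0.00266j
  [+4]  conj(Y_{6,4})(Ω₁) = -0.00070 - 0.00030j ; Y_{6,4}(Ω₂) = -0.01507 - 0.02478j ; Δ = 0.00000 + 0.00002j
  [+5]  conj(Y_{6,5})(Ω₁) = -0.00004 + 0.00001j ; Y_{6,5}(Ω₂) = -0.19324 + 0.35784j ; Δ = 0.00000 - 0.00002j
  [+6]  conj(Y_{6,6})(Ω₁) = -0.00000 + 0.00000j ; Y_{6,6}(Ω₂) = 0.35193 - 0.01202j ; Δ = -0.00000 + 0.00000j
Σ over m = -0.07067 + 0.00000j; ×(4π/13) → -0.06831 + 0.00000j. Real part: -0.068308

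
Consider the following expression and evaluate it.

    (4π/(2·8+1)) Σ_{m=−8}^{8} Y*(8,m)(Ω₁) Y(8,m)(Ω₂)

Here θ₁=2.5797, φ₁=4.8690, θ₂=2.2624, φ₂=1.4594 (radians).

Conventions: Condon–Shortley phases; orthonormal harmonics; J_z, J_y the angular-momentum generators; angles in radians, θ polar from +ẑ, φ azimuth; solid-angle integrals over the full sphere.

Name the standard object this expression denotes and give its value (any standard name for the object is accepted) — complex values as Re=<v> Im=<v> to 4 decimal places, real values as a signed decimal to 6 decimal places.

This sum is the spherical-harmonic addition theorem: it equals the Legendre polynomial P_l(cos γ) of the angle γ between the two directions.
Addition theorem: P_8(cos γ) = (4π/17) Σ_m Y*_{lm}(Ω₁) Y_{lm}(Ω₂), m = −8…8:
  [-8]  conj(Y_{8,-8})(Ω₁) = 0.00105 + 0.00318j ; Y_{8,-8}(Ω₂) = 0.04012 + 0.04966j ; Δ = -0.00012 + 0.00018j
  [-7]  conj(Y_{8,-7})(Ω₁) = 0.01891 - 0.00972j ; Y_{8,-7}(Ω₂) = 0.14868 - 0.15036j ; Δ = 0.00135 - 0.00429j
  [-6]  conj(Y_{8,-6})(Ω₁) = -0.04949 - 0.06772j ; Y_{8,-6}(Ω₂) = -0.31465 - 0.24845j ; Δ = -0.00125 + 0.03360j
  [-5]  conj(Y_{8,-5})(Ω₁) = -0.16135 + 0.16211j ; Y_{8,-5}(Ω₂) = -0.23047 + 0.37009j ; Δ = -0.02281 - 0.09707j
  [-4]  conj(Y_{8,-4})(Ω₁) = 0.34705 + 0.25116j ; Y_{8,-4}(Ω₂) = 0.12662 + 0.06048j ; Δ = 0.02875 + 0.05279j
  [-3]  conj(Y_{8,-3})(Ω₁) = 0.22176 - 0.43675j ; Y_{8,-3}(Ω₂) = -0.09377 + 0.27006j ; Δ = 0.09716 + 0.10084j
  [-2]  conj(Y_{8,-2})(Ω₁) = -0.15806 - 0.05119j ; Y_{8,-2}(Ω₂) = 0.30099 + 0.06819j ; Δ = -0.04408 - 0.02619j
  [-1]  conj(Y_{8,-1})(Ω₁) = 0.05451 - 0.34519j ; Y_{8,-1}(Ω₂) = -0.01728 + 0.15445j ; Δ = 0.05237 + 0.01438j
  [+0]  conj(Y_{8,0})(Ω₁) = -0.29465 + 0.00000j ; Y_{8,0}(Ω₂) = 0.33463 + 0.00000j ; Δ = -0.09860 + 0.00000j
  [+1]  conj(Y_{8,1})(Ω₁) = -0.05451 - 0.34519j ; Y_{8,1}(Ω₂) = 0.01728 + 0.15445j ; Δ = 0.05237 - 0.01438j
  [+2]  conj(Y_{8,2})(Ω₁) = -0.15806 + 0.05119j ; Y_{8,2}(Ω₂) = 0.30099 - 0.06819j ; Δ = -0.04408 + 0.02619j
  [+3]  conj(Y_{8,3})(Ω₁) = -0.22176 - 0.43675j ; Y_{8,3}(Ω₂) = 0.09377 + 0.27006j ; Δ = 0.09716 - 0.10084j
  [+4]  conj(Y_{8,4})(Ω₁) = 0.34705 - 0.25116j ; Y_{8,4}(Ω₂) = 0.12662 - 0.06048j ; Δ = 0.02875 - 0.05279j
  [+5]  conj(Y_{8,5})(Ω₁) = 0.16135 + 0.16211j ; Y_{8,5}(Ω₂) = 0.23047 + 0.37009j ; Δ = -0.02281 + 0.09707j
  [+6]  conj(Y_{8,6})(Ω₁) = -0.04949 + 0.06772j ; Y_{8,6}(Ω₂) = -0.31465 + 0.24845j ; Δ = -0.00125 - 0.03360j
  [+7]  conj(Y_{8,7})(Ω₁) = -0.01891 - 0.00972j ; Y_{8,7}(Ω₂) = -0.14868 - 0.15036j ; Δ = 0.00135 + 0.00429j
  [+8]  conj(Y_{8,8})(Ω₁) = 0.00105 - 0.00318j ; Y_{8,8}(Ω₂) = 0.04012 - 0.04966j ; Δ = -0.00012 - 0.00018j
Σ over m = 0.12415 + 0.00000j; ×(4π/17) → 0.09178 + 0.00000j. Real part: 0.091775

Legendre polynomial (addition theorem), +0.091775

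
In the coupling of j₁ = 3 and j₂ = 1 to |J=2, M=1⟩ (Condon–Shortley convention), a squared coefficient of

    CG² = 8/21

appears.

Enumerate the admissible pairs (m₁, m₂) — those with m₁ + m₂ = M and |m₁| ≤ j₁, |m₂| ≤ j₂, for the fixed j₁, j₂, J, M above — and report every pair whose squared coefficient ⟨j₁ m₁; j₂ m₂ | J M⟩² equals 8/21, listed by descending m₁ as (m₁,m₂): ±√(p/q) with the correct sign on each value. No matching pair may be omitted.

(1,0): −√(8/21)

Admissible pairs with m₁+m₂ = M = 1: (0,1), (1,0), (2,-1)
  (m₁,m₂)=(2,-1): CG² = 10/21, CG = +√(10/21)
  (m₁,m₂)=(1,0): CG² = 8/21, CG = −√(8/21)   ← matches the target
  (m₁,m₂)=(0,1): CG² = 1/7, CG = +√(1/7)
Pairs with CG² = 8/21: (1,0): −√(8/21)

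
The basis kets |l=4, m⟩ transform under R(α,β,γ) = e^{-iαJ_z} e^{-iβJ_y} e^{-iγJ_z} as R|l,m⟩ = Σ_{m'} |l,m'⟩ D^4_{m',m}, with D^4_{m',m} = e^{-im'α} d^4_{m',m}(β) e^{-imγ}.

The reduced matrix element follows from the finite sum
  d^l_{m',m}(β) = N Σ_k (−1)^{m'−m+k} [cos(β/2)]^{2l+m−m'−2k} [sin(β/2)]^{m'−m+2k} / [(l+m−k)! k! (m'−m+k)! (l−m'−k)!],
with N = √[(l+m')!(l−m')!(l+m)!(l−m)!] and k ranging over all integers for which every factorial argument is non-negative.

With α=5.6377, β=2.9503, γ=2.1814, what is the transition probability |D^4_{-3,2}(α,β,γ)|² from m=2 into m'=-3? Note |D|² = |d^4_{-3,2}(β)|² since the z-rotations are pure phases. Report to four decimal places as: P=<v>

P=0.1132

Split into d^4_{-3,2}(β=2.9503) × two z-phases.
Half-angle: c=0.095501, s=0.995429. N=√(1·5040·720·2)=2693.993318
The bounds max(0,m−m')=5 and min(l+m,l−m')=6 give 2 terms
  k=5: (−1)^0·2693.9933/(240)·0.0955^3·0.9954^5 = +0.009556
  k=6: (−1)^1·2693.9933/(720)·0.0955^1·0.9954^7 = -0.346053
d^4_{-3,2}(2.9503) = +0.009556 -0.346053 = -0.336498
|D^4_{-3,2}|² = |d^4_{-3,2}(β)|² = (-0.336498)² = 0.113231 (the z-rotation phases have unit modulus)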